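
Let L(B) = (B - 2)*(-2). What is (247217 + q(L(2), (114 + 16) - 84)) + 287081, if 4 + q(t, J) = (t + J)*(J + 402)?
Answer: 554902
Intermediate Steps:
L(B) = 4 - 2*B (L(B) = (-2 + B)*(-2) = 4 - 2*B)
q(t, J) = -4 + (402 + J)*(J + t) (q(t, J) = -4 + (t + J)*(J + 402) = -4 + (J + t)*(402 + J) = -4 + (402 + J)*(J + t))
(247217 + q(L(2), (114 + 16) - 84)) + 287081 = (247217 + (-4 + ((114 + 16) - 84)**2 + 402*((114 + 16) - 84) + 402*(4 - 2*2) + ((114 + 16) - 84)*(4 - 2*2))) + 287081 = (247217 + (-4 + (130 - 84)**2 + 402*(130 - 84) + 402*(4 - 4) + (130 - 84)*(4 - 4))) + 287081 = (247217 + (-4 + 46**2 + 402*46 + 402*0 + 46*0)) + 287081 = (247217 + (-4 + 2116 + 18492 + 0 + 0)) + 287081 = (247217 + 20604) + 287081 = 267821 + 287081 = 554902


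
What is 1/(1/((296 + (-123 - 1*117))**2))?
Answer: 3136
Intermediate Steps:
1/(1/((296 + (-123 - 1*117))**2)) = 1/(1/((296 + (-123 - 117))**2)) = 1/(1/((296 - 240)**2)) = 1/(1/(56**2)) = 1/(1/3136) = 3136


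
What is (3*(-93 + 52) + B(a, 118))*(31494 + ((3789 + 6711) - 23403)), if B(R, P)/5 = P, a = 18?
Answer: 8681997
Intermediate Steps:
B(R, P) = 5*P
(3*(-93 + 52) + B(a, 118))*(31494 + ((3789 + 6711) - 23403)) = (3*(-93 + 52) + 5*118)*(31494 + ((3789 + 6711) - 23403)) = (3*(-41) + 590)*(31494 + (10500 - 23403)) = (-123 + 590)*(31494 - 12903) = 467*18591 = 8681997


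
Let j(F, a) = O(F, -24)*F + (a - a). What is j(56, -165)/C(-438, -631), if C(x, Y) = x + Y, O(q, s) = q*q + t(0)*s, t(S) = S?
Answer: -175616/1069 ≈ -164.28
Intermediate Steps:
O(q, s) = q² (O(q, s) = q*q + 0*s = q² + 0 = q²)
j(F, a) = F³ (j(F, a) = F²*F + (a - a) = F³ + 0 = F³)
C(x, Y) = Y + x
j(56, -165)/C(-438, -631) = 56³/(-631 - 438) = 175616/(-1069) = 175616*(-1/1069) = -175616/1069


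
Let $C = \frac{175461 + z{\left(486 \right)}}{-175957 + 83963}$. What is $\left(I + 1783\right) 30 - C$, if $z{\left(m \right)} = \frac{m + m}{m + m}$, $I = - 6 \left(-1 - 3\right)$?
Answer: $\frac{356226443}{6571} \approx 54212.0$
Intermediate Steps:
$I = 24$ ($I = \left(-6\right) \left(-4\right) = 24$)
$z{\left(m \right)} = 1$ ($z{\left(m \right)} = \frac{2 m}{2 m} = 2 m \frac{1}{2 m} = 1$)
$C = - \frac{12533}{6571}$ ($C = \frac{175461 + 1}{-175957 + 83963} = \frac{175462}{-91994} = 175462 \left(- \frac{1}{91994}\right) = - \frac{12533}{6571} \approx -1.9073$)
$\left(I + 1783\right) 30 - C = \left(24 + 1783\right) 30 - - \frac{12533}{6571} = 1807 \cdot 30 + \frac{12533}{6571} = 54210 + \frac{12533}{6571} = \frac{356226443}{6571}$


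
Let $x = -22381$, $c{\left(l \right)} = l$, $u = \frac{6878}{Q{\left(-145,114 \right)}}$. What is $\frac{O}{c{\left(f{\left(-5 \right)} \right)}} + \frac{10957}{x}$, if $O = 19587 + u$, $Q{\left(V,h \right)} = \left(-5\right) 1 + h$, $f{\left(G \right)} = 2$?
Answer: $\frac{47934602415}{4879058} \approx 9824.6$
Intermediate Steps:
$Q{\left(V,h \right)} = -5 + h$
$u = \frac{6878}{109}$ ($u = \frac{6878}{-5 + 114} = \frac{6878}{109} \approx 63.101$)
$O = \frac{2141861}{109}$ ($O = 19587 + \frac{6878}{109} = \frac{2141861}{109} \approx 19650.0$)
$\frac{O}{c{\left(f{\left(-5 \right)} \right)}} + \frac{10957}{x} = \frac{2141861}{109 \cdot 2} + \frac{10957}{-22381} = \frac{2141861}{109} \cdot \frac{1}{2} + 10957 \left(- \frac{1}{22381}\right) = \frac{2141861}{218} - \frac{10957}{22381} = \frac{47934602415}{4879058}$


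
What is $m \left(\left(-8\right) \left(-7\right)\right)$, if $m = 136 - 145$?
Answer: $-504$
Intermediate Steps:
$m = -9$ ($m = 136 - 145 = -9$)
$m \left(\left(-8\right) \left(-7\right)\right) = - 9 \left(\left(-8\right) \left(-7\right)\right) = \left(-9\right) 56 = -504$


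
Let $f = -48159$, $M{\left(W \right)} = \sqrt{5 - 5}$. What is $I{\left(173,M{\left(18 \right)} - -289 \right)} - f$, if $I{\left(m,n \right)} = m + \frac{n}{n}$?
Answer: $48333$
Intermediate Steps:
$M{\left(W \right)} = 0$ ($M{\left(W \right)} = \sqrt{0} = 0$)
$I{\left(m,n \right)} = 1 + m$ ($I{\left(m,n \right)} = m + 1 = 1 + m$)
$I{\left(173,M{\left(18 \right)} - -289 \right)} - f = \left(1 + 173\right) - -48159 = 174 + 48159 = 48333$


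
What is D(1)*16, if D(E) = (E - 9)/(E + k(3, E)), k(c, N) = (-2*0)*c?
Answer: -128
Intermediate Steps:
k(c, N) = 0 (k(c, N) = 0*c = 0)
D(E) = (-9 + E)/E (D(E) = (E - 9)/(E + 0) = (-9 + E)/E)
D(1)*16 = ((-9 + 1)/1)*16 = (1*(-8))*16 = -8*16 = -128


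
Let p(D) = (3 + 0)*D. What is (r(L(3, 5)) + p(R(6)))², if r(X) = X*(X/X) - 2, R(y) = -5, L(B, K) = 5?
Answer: 144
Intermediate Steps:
r(X) = -2 + X (r(X) = X*1 - 2 = X - 2 = -2 + X)
p(D) = 3*D
(r(L(3, 5)) + p(R(6)))² = ((-2 + 5) + 3*(-5))² = (3 - 15)² = (-12)² = 144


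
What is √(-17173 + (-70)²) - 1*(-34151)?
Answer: 34151 + I*√12273 ≈ 34151.0 + 110.78*I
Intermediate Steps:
√(-17173 + (-70)²) - 1*(-34151) = √(-17173 + 4900) + 34151 = √(-12273) + 34151 = I*√12273 + 34151 = 34151 + I*√12273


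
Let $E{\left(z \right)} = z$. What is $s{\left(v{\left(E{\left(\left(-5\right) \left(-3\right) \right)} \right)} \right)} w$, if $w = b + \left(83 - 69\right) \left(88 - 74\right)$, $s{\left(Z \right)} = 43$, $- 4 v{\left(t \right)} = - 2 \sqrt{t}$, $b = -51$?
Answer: $6235$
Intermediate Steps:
$v{\left(t \right)} = \frac{\sqrt{t}}{2}$ ($v{\left(t \right)} = - \frac{\left(-2\right) \sqrt{t}}{4} = \frac{\sqrt{t}}{2}$)
$w = 145$ ($w = -51 + \left(83 - 69\right) \left(88 - 74\right) = -51 + 14 \cdot 14 = -51 + 196 = 145$)
$s{\left(v{\left(E{\left(\left(-5\right) \left(-3\right) \right)} \right)} \right)} w = 43 \cdot 145 = 6235$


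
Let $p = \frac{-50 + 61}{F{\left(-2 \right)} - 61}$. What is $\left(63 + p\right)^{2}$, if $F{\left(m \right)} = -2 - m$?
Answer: $\frac{14684224}{3721} \approx 3946.3$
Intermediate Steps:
$p = - \frac{11}{61}$ ($p = \frac{-50 + 61}{\left(-2 - -2\right) - 61} = \frac{11}{\left(-2 + 2\right) - 61} = \frac{11}{0 - 61} = \frac{11}{-61} = 11 \left(- \frac{1}{61}\right) = - \frac{11}{61} \approx -0.18033$)
$\left(63 + p\right)^{2} = \left(63 - \frac{11}{61}\right)^{2} = \left(\frac{3832}{61}\right)^{2} = \frac{14684224}{3721}$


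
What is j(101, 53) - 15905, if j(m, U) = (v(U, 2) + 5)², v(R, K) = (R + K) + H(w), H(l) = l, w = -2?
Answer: -12541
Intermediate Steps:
v(R, K) = -2 + K + R (v(R, K) = (R + K) - 2 = (K + R) - 2 = -2 + K + R)
j(m, U) = (5 + U)² (j(m, U) = ((-2 + 2 + U) + 5)² = (U + 5)² = (5 + U)²)
j(101, 53) - 15905 = (5 + 53)² - 15905 = 58² - 15905 = 3364 - 15905 = -12541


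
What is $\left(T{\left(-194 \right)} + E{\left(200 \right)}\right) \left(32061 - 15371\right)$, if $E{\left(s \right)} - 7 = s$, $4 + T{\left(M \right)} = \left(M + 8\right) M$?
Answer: $605630030$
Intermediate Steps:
$T{\left(M \right)} = -4 + M \left(8 + M\right)$ ($T{\left(M \right)} = -4 + \left(M + 8\right) M = -4 + \left(8 + M\right) M = -4 + M \left(8 + M\right)$)
$E{\left(s \right)} = 7 + s$
$\left(T{\left(-194 \right)} + E{\left(200 \right)}\right) \left(32061 - 15371\right) = \left(\left(-4 + \left(-194\right)^{2} + 8 \left(-194\right)\right) + \left(7 + 200\right)\right) \left(32061 - 15371\right) = \left(\left(-4 + 37636 - 1552\right) + 207\right) 16690 = \left(36080 + 207\right) 16690 = 36287 \cdot 16690 = 605630030$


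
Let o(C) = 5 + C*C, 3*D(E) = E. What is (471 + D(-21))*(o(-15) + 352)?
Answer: 270048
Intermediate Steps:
D(E) = E/3
o(C) = 5 + C²
(471 + D(-21))*(o(-15) + 352) = (471 + (⅓)*(-21))*((5 + (-15)²) + 352) = (471 - 7)*((5 + 225) + 352) = 464*(230 + 352) = 464*582 = 270048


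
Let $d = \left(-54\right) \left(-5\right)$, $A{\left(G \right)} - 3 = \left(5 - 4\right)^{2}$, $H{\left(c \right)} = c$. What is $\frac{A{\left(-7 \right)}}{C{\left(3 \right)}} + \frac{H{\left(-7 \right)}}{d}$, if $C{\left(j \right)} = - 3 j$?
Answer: $- \frac{127}{270} \approx -0.47037$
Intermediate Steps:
$A{\left(G \right)} = 4$ ($A{\left(G \right)} = 3 + \left(5 - 4\right)^{2} = 3 + 1^{2} = 3 + 1 = 4$)
$d = 270$
$\frac{A{\left(-7 \right)}}{C{\left(3 \right)}} + \frac{H{\left(-7 \right)}}{d} = \frac{4}{\left(-3\right) 3} - \frac{7}{270} = \frac{4}{-9} - \frac{7}{270} = 4 \left(- \frac{1}{9}\right) - \frac{7}{270} = - \frac{4}{9} - \frac{7}{270} = - \frac{127}{270}$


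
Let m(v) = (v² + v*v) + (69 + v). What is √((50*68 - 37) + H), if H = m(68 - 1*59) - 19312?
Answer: I*√15709 ≈ 125.34*I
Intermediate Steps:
m(v) = 69 + v + 2*v² (m(v) = (v² + v²) + (69 + v) = 2*v² + (69 + v) = 69 + v + 2*v²)
H = -19072 (H = (69 + (68 - 1*59) + 2*(68 - 1*59)²) - 19312 = (69 + (68 - 59) + 2*(68 - 59)²) - 19312 = (69 + 9 + 2*9²) - 19312 = (69 + 9 + 2*81) - 19312 = (69 + 9 + 162) - 19312 = 240 - 19312 = -19072)
√((50*68 - 37) + H) = √((50*68 - 37) - 19072) = √((3400 - 37) - 19072) = √(3363 - 19072) = √(-15709) = I*√15709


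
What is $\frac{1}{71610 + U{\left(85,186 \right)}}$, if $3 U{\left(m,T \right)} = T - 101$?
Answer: $\frac{3}{214915} \approx 1.3959 \cdot 10^{-5}$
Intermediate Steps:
$U{\left(m,T \right)} = - \frac{101}{3} + \frac{T}{3}$ ($U{\left(m,T \right)} = \frac{T - 101}{3} = \frac{-101 + T}{3} = - \frac{101}{3} + \frac{T}{3}$)
$\frac{1}{71610 + U{\left(85,186 \right)}} = \frac{1}{71610 + \left(- \frac{101}{3} + \frac{1}{3} \cdot 186\right)} = \frac{1}{71610 + \left(- \frac{101}{3} + 62\right)} = \frac{1}{71610 + \frac{85}{3}} = \frac{1}{\frac{214915}{3}} = \frac{3}{214915}$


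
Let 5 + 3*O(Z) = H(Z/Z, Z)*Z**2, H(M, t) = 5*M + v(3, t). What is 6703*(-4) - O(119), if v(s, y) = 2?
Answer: -179558/3 ≈ -59853.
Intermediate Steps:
H(M, t) = 2 + 5*M (H(M, t) = 5*M + 2 = 2 + 5*M)
O(Z) = -5/3 + 7*Z**2/3 (O(Z) = -5/3 + ((2 + 5*(Z/Z))*Z**2)/3 = -5/3 + ((2 + 5*1)*Z**2)/3 = -5/3 + ((2 + 5)*Z**2)/3 = -5/3 + (7*Z**2)/3 = -5/3 + 7*Z**2/3)
6703*(-4) - O(119) = 6703*(-4) - (-5/3 + (7/3)*119**2) = -26812 - (-5/3 + (7/3)*14161) = -26812 - (-5/3 + 99127/3) = -26812 - 1*99122/3 = -26812 - 99122/3 = -179558/3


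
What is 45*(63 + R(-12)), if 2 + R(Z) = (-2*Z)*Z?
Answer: -10215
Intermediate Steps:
R(Z) = -2 - 2*Z² (R(Z) = -2 + (-2*Z)*Z = -2 - 2*Z²)
45*(63 + R(-12)) = 45*(63 + (-2 - 2*(-12)²)) = 45*(63 + (-2 - 2*144)) = 45*(63 + (-2 - 288)) = 45*(63 - 290) = 45*(-227) = -10215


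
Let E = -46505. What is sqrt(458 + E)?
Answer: I*sqrt(46047) ≈ 214.59*I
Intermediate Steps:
sqrt(458 + E) = sqrt(458 - 46505) = sqrt(-46047) = I*sqrt(46047)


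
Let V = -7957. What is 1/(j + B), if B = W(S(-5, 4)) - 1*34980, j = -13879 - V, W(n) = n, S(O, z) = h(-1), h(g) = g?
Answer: -1/40903 ≈ -2.4448e-5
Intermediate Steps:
S(O, z) = -1
j = -5922 (j = -13879 - 1*(-7957) = -13879 + 7957 = -5922)
B = -34981 (B = -1 - 1*34980 = -1 - 34980 = -34981)
1/(j + B) = 1/(-5922 - 34981) = 1/(-40903) = -1/40903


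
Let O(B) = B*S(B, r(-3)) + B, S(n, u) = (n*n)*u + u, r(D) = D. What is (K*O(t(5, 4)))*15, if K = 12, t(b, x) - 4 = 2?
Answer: -118800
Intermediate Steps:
t(b, x) = 6 (t(b, x) = 4 + 2 = 6)
S(n, u) = u + u*n² (S(n, u) = n²*u + u = u*n² + u = u + u*n²)
O(B) = B + B*(-3 - 3*B²) (O(B) = B*(-3*(1 + B²)) + B = B*(-3 - 3*B²) + B = B + B*(-3 - 3*B²))
(K*O(t(5, 4)))*15 = (12*(-1*6*(2 + 3*6²)))*15 = (12*(-1*6*(2 + 3*36)))*15 = (12*(-1*6*(2 + 108)))*15 = (12*(-1*6*110))*15 = (12*(-660))*15 = -7920*15 = -118800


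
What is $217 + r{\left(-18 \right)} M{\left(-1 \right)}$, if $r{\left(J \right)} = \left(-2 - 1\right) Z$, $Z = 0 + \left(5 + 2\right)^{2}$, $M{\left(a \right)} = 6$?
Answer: $-665$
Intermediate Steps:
$Z = 49$ ($Z = 0 + 7^{2} = 0 + 49 = 49$)
$r{\left(J \right)} = -147$ ($r{\left(J \right)} = \left(-2 - 1\right) 49 = \left(-3\right) 49 = -147$)
$217 + r{\left(-18 \right)} M{\left(-1 \right)} = 217 - 882 = -665$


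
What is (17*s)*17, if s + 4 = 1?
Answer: -867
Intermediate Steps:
s = -3 (s = -4 + 1 = -3)
(17*s)*17 = (17*(-3))*17 = -51*17 = -867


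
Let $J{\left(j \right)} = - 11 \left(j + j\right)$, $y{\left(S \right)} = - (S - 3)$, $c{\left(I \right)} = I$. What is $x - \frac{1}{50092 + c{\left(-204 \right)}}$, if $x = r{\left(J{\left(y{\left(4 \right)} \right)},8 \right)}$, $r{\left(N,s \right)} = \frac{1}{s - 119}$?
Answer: $- \frac{49999}{5537568} \approx -0.0090291$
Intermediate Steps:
$y{\left(S \right)} = 3 - S$ ($y{\left(S \right)} = - (-3 + S) = 3 - S$)
$J{\left(j \right)} = - 22 j$ ($J{\left(j \right)} = - 11 \cdot 2 j = - 22 j$)
$r{\left(N,s \right)} = \frac{1}{-119 + s}$
$x = - \frac{1}{111}$ ($x = \frac{1}{-119 + 8} = \frac{1}{-111} = - \frac{1}{111} \approx -0.009009$)
$x - \frac{1}{50092 + c{\left(-204 \right)}} = - \frac{1}{111} - \frac{1}{50092 - 204} = - \frac{1}{111} - \frac{1}{49888} = - \frac{49999}{5537568}$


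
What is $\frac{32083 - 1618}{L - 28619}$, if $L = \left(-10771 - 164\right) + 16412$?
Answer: $- \frac{10155}{7714} \approx -1.3164$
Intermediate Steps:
$L = 5477$ ($L = -10935 + 16412 = 5477$)
$\frac{32083 - 1618}{L - 28619} = \frac{32083 - 1618}{5477 - 28619} = \frac{32083 - 1618}{-23142} = \left(32083 - 1618\right) \left(- \frac{1}{23142}\right) = 30465 \left(- \frac{1}{23142}\right) = - \frac{10155}{7714}$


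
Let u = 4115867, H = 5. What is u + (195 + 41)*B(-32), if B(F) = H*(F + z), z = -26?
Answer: 4047427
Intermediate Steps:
B(F) = -130 + 5*F (B(F) = 5*(F - 26) = 5*(-26 + F) = -130 + 5*F)
u + (195 + 41)*B(-32) = 4115867 + (195 + 41)*(-130 + 5*(-32)) = 4115867 + 236*(-130 - 160) = 4115867 + 236*(-290) = 4115867 - 68440 = 4047427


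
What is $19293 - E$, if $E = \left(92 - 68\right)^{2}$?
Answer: $18717$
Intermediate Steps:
$E = 576$ ($E = 24^{2} = 576$)
$19293 - E = 19293 - 576 = 18717$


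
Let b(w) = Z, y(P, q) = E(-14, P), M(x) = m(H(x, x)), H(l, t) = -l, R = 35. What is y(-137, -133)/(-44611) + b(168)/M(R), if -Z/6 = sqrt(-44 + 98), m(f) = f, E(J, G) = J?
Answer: 2/6373 + 18*sqrt(6)/35 ≈ 1.2601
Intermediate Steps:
M(x) = -x
Z = -18*sqrt(6) (Z = -6*sqrt(-44 + 98) = -18*sqrt(6) ≈ -44.091)
y(P, q) = -14
b(w) = -18*sqrt(6)
y(-137, -133)/(-44611) + b(168)/M(R) = -14/(-44611) + (-18*sqrt(6))/((-1*35)) = -14*(-1/44611) - 18*sqrt(6)/(-35) = 2/6373 - 18*sqrt(6)*(-1/35) = 2/6373 + 18*sqrt(6)/35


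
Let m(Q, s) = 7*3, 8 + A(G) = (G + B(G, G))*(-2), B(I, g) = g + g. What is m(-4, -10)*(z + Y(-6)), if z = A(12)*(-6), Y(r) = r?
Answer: 9954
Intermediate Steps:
B(I, g) = 2*g
A(G) = -8 - 6*G (A(G) = -8 + (G + 2*G)*(-2) = -8 + (3*G)*(-2) = -8 - 6*G)
m(Q, s) = 21
z = 480 (z = (-8 - 6*12)*(-6) = (-8 - 72)*(-6) = -80*(-6) = 480)
m(-4, -10)*(z + Y(-6)) = 21*(480 - 6) = 21*474 = 9954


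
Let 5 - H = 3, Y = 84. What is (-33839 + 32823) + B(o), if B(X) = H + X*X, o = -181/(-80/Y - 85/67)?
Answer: 54952937139/9765625 ≈ 5627.2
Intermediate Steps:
H = 2 (H = 5 - 1*3 = 5 - 3 = 2)
o = 254667/3125 (o = -181/(-80/84 - 85/67) = -181/(-80*1/84 - 85*1/67) = -181/(-20/21 - 85/67) = -181/(-3125/1407) = -181*(-1407/3125) = 254667/3125 ≈ 81.493)
B(X) = 2 + X**2 (B(X) = 2 + X*X = 2 + X**2)
(-33839 + 32823) + B(o) = (-33839 + 32823) + (2 + (254667/3125)**2) = -1016 + (2 + 64855280889/9765625) = -1016 + 64874812139/9765625 = 54952937139/9765625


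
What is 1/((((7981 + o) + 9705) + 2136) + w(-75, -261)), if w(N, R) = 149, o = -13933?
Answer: 1/6038 ≈ 0.00016562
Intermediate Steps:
1/((((7981 + o) + 9705) + 2136) + w(-75, -261)) = 1/((((7981 - 13933) + 9705) + 2136) + 149) = 1/(((-5952 + 9705) + 2136) + 149) = 1/((3753 + 2136) + 149) = 1/(5889 + 149) = 1/6038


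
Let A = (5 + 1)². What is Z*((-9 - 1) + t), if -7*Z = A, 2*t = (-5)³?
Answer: 2610/7 ≈ 372.86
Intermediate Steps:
t = -125/2 (t = (½)*(-5)³ = (½)*(-125) = -125/2 ≈ -62.500)
A = 36 (A = 6² = 36)
Z = -36/7 (Z = -⅐*36 = -36/7 ≈ -5.1429)
Z*((-9 - 1) + t) = -36*((-9 - 1) - 125/2)/7 = -36*(-10 - 125/2)/7 = -36/7*(-145/2) = 2610/7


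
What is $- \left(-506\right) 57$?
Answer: $28842$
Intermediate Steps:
$- \left(-506\right) 57 = \left(-1\right) \left(-28842\right) = 28842$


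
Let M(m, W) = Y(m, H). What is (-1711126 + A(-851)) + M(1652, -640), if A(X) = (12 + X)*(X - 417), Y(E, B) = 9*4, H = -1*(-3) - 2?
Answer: -647238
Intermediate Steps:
H = 1 (H = 3 - 2 = 1)
Y(E, B) = 36
A(X) = (-417 + X)*(12 + X) (A(X) = (12 + X)*(-417 + X) = (-417 + X)*(12 + X))
M(m, W) = 36
(-1711126 + A(-851)) + M(1652, -640) = (-1711126 + (-5004 + (-851)² - 405*(-851))) + 36 = (-1711126 + (-5004 + 724201 + 344655)) + 36 = (-1711126 + 1063852) + 36 = -647274 + 36 = -647238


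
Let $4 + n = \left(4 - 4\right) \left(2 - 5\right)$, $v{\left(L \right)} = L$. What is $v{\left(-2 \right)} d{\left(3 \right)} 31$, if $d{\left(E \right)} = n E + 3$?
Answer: $558$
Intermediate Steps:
$n = -4$ ($n = -4 + \left(4 - 4\right) \left(2 - 5\right) = -4 + 0 \left(-3\right) = -4 + 0 = -4$)
$d{\left(E \right)} = 3 - 4 E$ ($d{\left(E \right)} = - 4 E + 3 = 3 - 4 E$)
$v{\left(-2 \right)} d{\left(3 \right)} 31 = - 2 \left(3 - 12\right) 31 = \left(-2\right) \left(-9\right) 31 = 18 \cdot 31 = 558$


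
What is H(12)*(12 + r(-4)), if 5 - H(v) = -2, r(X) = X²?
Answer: 196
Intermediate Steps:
H(v) = 7 (H(v) = 5 - 1*(-2) = 5 + 2 = 7)
H(12)*(12 + r(-4)) = 7*(12 + (-4)²) = 7*(12 + 16) = 7*28 = 196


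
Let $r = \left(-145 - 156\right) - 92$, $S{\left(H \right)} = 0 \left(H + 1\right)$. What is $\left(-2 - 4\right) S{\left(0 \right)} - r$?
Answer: $393$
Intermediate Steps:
$S{\left(H \right)} = 0$ ($S{\left(H \right)} = 0 \left(1 + H\right) = 0$)
$r = -393$ ($r = -301 - 92 = -393$)
$\left(-2 - 4\right) S{\left(0 \right)} - r = \left(-2 - 4\right) 0 - -393 = \left(-6\right) 0 + 393 = 0 + 393 = 393$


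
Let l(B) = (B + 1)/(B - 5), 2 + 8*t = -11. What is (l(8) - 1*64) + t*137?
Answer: -2269/8 ≈ -283.63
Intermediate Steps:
t = -13/8 (t = -¼ + (⅛)*(-11) = -¼ - 11/8 = -13/8 ≈ -1.6250)
l(B) = (1 + B)/(-5 + B)
(l(8) - 1*64) + t*137 = ((1 + 8)/(-5 + 8) - 1*64) - 13/8*137 = (9/3 - 64) - 1781/8 = ((⅓)*9 - 64) - 1781/8 = (3 - 64) - 1781/8 = -61 - 1781/8 = -2269/8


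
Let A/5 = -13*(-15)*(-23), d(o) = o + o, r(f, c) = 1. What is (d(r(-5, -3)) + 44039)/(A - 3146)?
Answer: -44041/25571 ≈ -1.7223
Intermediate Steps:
d(o) = 2*o
A = -22425 (A = 5*(-13*(-15)*(-23)) = 5*(195*(-23)) = 5*(-4485) = -22425)
(d(r(-5, -3)) + 44039)/(A - 3146) = (2*1 + 44039)/(-22425 - 3146) = (2 + 44039)/(-25571) = 44041*(-1/25571) = -44041/25571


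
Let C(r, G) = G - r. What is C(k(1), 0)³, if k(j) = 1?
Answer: -1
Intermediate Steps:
C(k(1), 0)³ = (0 - 1*1)³ = (0 - 1)³ = (-1)³ = -1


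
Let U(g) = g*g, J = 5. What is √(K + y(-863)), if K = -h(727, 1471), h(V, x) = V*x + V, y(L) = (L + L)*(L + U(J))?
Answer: 2*√94061 ≈ 613.39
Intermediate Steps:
U(g) = g²
y(L) = 2*L*(25 + L) (y(L) = (L + L)*(L + 5²) = (2*L)*(L + 25) = (2*L)*(25 + L) = 2*L*(25 + L))
h(V, x) = V + V*x
K = -1070144 (K = -727*(1 + 1471) = -727*1472 = -1*1070144 = -1070144)
√(K + y(-863)) = √(-1070144 + 2*(-863)*(25 - 863)) = √(-1070144 + 2*(-863)*(-838)) = √(-1070144 + 1446388) = √376244 = 2*√94061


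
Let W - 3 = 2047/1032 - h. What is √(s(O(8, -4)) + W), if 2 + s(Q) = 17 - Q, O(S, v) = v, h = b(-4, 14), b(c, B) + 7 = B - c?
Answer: √3456942/516 ≈ 3.6033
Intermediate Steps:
b(c, B) = -7 + B - c (b(c, B) = -7 + (B - c) = -7 + B - c)
h = 11 (h = -7 + 14 - 1*(-4) = -7 + 14 + 4 = 11)
s(Q) = 15 - Q (s(Q) = -2 + (17 - Q) = 15 - Q)
W = -6209/1032 (W = 3 + (2047/1032 - 1*11) = 3 + (2047*(1/1032) - 11) = 3 + (2047/1032 - 11) = 3 - 9305/1032 = -6209/1032 ≈ -6.0165)
√(s(O(8, -4)) + W) = √((15 - 1*(-4)) - 6209/1032) = √((15 + 4) - 6209/1032) = √(19 - 6209/1032) = √(13399/1032) = √3456942/516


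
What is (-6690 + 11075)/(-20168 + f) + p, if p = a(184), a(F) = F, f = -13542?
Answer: 1239651/6742 ≈ 183.87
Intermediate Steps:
p = 184
(-6690 + 11075)/(-20168 + f) + p = (-6690 + 11075)/(-20168 - 13542) + 184 = 4385/(-33710) + 184 = 4385*(-1/33710) + 184 = -877/6742 + 184 = 1239651/6742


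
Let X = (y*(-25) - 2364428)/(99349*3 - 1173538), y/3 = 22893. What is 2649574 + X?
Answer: 2319682272237/875491 ≈ 2.6496e+6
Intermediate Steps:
y = 68679 (y = 3*22893 = 68679)
X = 4081403/875491 (X = (68679*(-25) - 2364428)/(99349*3 - 1173538) = (-1716975 - 2364428)/(298047 - 1173538) = -4081403/(-875491) = -4081403*(-1/875491) = 4081403/875491 ≈ 4.6618)
2649574 + X = 2649574 + 4081403/875491 = 2319682272237/875491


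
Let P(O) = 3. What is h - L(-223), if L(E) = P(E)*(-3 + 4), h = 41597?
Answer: 41594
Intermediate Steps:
L(E) = 3 (L(E) = 3*(-3 + 4) = 3*1 = 3)
h - L(-223) = 41597 - 1*3 = 41597 - 3 = 41594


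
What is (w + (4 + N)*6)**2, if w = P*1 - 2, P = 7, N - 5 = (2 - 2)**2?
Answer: 3481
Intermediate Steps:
N = 5 (N = 5 + (2 - 2)**2 = 5 + 0**2 = 5 + 0 = 5)
w = 5 (w = 7*1 - 2 = 7 - 2 = 5)
(w + (4 + N)*6)**2 = (5 + (4 + 5)*6)**2 = (5 + 9*6)**2 = (5 + 54)**2 = 59**2 = 3481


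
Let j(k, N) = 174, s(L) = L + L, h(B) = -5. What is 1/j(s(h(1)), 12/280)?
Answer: 1/174 ≈ 0.0057471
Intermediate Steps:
s(L) = 2*L
1/j(s(h(1)), 12/280) = 1/174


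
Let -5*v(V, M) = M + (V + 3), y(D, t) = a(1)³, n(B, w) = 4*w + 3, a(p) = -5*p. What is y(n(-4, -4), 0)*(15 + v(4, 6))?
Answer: -1550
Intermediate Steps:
n(B, w) = 3 + 4*w
y(D, t) = -125 (y(D, t) = (-5*1)³ = (-5)³ = -125)
v(V, M) = -⅗ - M/5 - V/5 (v(V, M) = -(M + (V + 3))/5 = -(M + (3 + V))/5 = -(3 + M + V)/5 = -⅗ - M/5 - V/5)
y(n(-4, -4), 0)*(15 + v(4, 6)) = -125*(15 + (-⅗ - ⅕*6 - ⅕*4)) = -125*(15 + (-⅗ - 6/5 - ⅘)) = -125*(15 - 13/5) = -125*62/5 = -1550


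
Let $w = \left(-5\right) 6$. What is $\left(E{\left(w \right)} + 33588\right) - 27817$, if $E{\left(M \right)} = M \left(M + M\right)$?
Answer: $7571$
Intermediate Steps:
$w = -30$
$E{\left(M \right)} = 2 M^{2}$ ($E{\left(M \right)} = M 2 M = 2 M^{2}$)
$\left(E{\left(w \right)} + 33588\right) - 27817 = \left(2 \left(-30\right)^{2} + 33588\right) - 27817 = \left(2 \cdot 900 + 33588\right) - 27817 = \left(1800 + 33588\right) - 27817 = 35388 - 27817 = 7571$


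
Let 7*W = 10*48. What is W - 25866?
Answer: -180582/7 ≈ -25797.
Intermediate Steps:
W = 480/7 (W = (10*48)/7 = (⅐)*480 = 480/7 ≈ 68.571)
W - 25866 = 480/7 - 25866 = -180582/7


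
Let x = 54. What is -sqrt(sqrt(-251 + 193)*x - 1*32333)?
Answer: -sqrt(-32333 + 54*I*sqrt(58)) ≈ -1.1435 - 179.82*I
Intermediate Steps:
-sqrt(sqrt(-251 + 193)*x - 1*32333) = -sqrt(sqrt(-251 + 193)*54 - 1*32333) = -sqrt(sqrt(-58)*54 - 32333) = -sqrt((I*sqrt(58))*54 - 32333) = -sqrt(54*I*sqrt(58) - 32333) = -sqrt(-32333 + 54*I*sqrt(58))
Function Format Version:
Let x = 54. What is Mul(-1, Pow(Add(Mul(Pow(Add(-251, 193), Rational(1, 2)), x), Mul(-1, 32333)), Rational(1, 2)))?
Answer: Mul(-1, Pow(Add(-32333, Mul(54, I, Pow(58, Rational(1, 2)))), Rational(1, 2))) ≈ Add(-1.1435, Mul(-179.82, I))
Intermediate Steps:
Mul(-1, Pow(Add(Mul(Pow(Add(-251, 193), Rational(1, 2)), x), Mul(-1, 32333)), Rational(1, 2))) = Mul(-1, Pow(Add(Mul(Pow(Add(-251, 193), Rational(1, 2)), 54), Mul(-1, 32333)), Rational(1, 2))) = Mul(-1, Pow(Add(Mul(Pow(-58, Rational(1, 2)), 54), -32333), Rational(1, 2))) = Mul(-1, Pow(Add(Mul(Mul(I, Pow(58, Rational(1, 2))), 54), -32333), Rational(1, 2))) = Mul(-1, Pow(Add(Mul(54, I, Pow(58, Rational(1, 2))), -32333), Rational(1, 2))) = Mul(-1, Pow(Add(-32333, Mul(54, I, Pow(58, Rational(1, 2)))), Rational(1, 2)))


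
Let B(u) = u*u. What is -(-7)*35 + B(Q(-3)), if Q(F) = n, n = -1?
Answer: 246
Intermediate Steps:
Q(F) = -1
B(u) = u**2
-(-7)*35 + B(Q(-3)) = -(-7)*35 + (-1)**2 = -7*(-35) + 1 = 245 + 1 = 246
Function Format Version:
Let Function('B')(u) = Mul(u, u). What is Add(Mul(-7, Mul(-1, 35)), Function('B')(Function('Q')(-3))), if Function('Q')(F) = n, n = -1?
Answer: 246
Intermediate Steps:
Function('Q')(F) = -1
Function('B')(u) = Pow(u, 2)
Add(Mul(-7, Mul(-1, 35)), Function('B')(Function('Q')(-3))) = Add(Mul(-7, Mul(-1, 35)), Pow(-1, 2)) = Add(Mul(-7, -35), 1) = Add(245, 1) = 246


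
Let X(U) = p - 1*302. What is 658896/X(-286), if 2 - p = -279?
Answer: -31376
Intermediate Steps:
p = 281 (p = 2 - 1*(-279) = 2 + 279 = 281)
X(U) = -21 (X(U) = 281 - 1*302 = 281 - 302 = -21)
658896/X(-286) = 658896/(-21) = 658896*(-1/21) = -31376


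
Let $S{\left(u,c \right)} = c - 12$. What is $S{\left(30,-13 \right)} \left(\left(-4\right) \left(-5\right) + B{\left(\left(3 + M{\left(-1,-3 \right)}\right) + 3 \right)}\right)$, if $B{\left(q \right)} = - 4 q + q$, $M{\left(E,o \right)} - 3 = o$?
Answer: $-50$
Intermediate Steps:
$M{\left(E,o \right)} = 3 + o$
$S{\left(u,c \right)} = -12 + c$ ($S{\left(u,c \right)} = c - 12 = -12 + c$)
$B{\left(q \right)} = - 3 q$
$S{\left(30,-13 \right)} \left(\left(-4\right) \left(-5\right) + B{\left(\left(3 + M{\left(-1,-3 \right)}\right) + 3 \right)}\right) = \left(-12 - 13\right) \left(\left(-4\right) \left(-5\right) - 3 \left(\left(3 + \left(3 - 3\right)\right) + 3\right)\right) = - 25 \left(20 - 3 \left(\left(3 + 0\right) + 3\right)\right) = - 25 \left(20 - 3 \left(3 + 3\right)\right) = - 25 \left(20 - 18\right) = \left(-25\right) 2 = -50$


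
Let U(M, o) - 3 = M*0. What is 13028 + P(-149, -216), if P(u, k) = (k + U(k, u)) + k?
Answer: 12599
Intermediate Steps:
U(M, o) = 3 (U(M, o) = 3 + M*0 = 3 + 0 = 3)
P(u, k) = 3 + 2*k (P(u, k) = (k + 3) + k = (3 + k) + k = 3 + 2*k)
13028 + P(-149, -216) = 13028 + (3 + 2*(-216)) = 13028 + (3 - 432) = 13028 - 429 = 12599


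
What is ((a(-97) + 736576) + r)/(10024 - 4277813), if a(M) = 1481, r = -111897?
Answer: -626160/4267789 ≈ -0.14672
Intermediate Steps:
((a(-97) + 736576) + r)/(10024 - 4277813) = ((1481 + 736576) - 111897)/(10024 - 4277813) = (738057 - 111897)/(-4267789) = 626160*(-1/4267789) = -626160/4267789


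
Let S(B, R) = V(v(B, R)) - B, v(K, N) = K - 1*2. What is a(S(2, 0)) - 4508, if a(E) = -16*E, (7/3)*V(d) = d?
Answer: -4476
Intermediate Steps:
v(K, N) = -2 + K (v(K, N) = K - 2 = -2 + K)
V(d) = 3*d/7
S(B, R) = -6/7 - 4*B/7 (S(B, R) = 3*(-2 + B)/7 - B = (-6/7 + 3*B/7) - B = -6/7 - 4*B/7)
a(S(2, 0)) - 4508 = -16*(-6/7 - 4/7*2) - 4508 = -16*(-6/7 - 8/7) - 4508 = -16*(-2) - 4508 = 32 - 4508 = -4476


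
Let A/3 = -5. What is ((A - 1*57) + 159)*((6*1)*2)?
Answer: 1044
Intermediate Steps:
A = -15 (A = 3*(-5) = -15)
((A - 1*57) + 159)*((6*1)*2) = ((-15 - 1*57) + 159)*((6*1)*2) = ((-15 - 57) + 159)*(6*2) = (-72 + 159)*12 = 87*12 = 1044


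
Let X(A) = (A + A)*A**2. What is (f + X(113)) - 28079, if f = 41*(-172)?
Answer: 2850663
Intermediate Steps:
X(A) = 2*A**3 (X(A) = (2*A)*A**2 = 2*A**3)
f = -7052
(f + X(113)) - 28079 = (-7052 + 2*113**3) - 28079 = (-7052 + 2*1442897) - 28079 = (-7052 + 2885794) - 28079 = 2878742 - 28079 = 2850663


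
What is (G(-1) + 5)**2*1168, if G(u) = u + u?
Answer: 10512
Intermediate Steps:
G(u) = 2*u
(G(-1) + 5)**2*1168 = (2*(-1) + 5)**2*1168 = (-2 + 5)**2*1168 = 3**2*1168 = 9*1168 = 10512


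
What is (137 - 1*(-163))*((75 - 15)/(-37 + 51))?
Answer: 9000/7 ≈ 1285.7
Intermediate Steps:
(137 - 1*(-163))*((75 - 15)/(-37 + 51)) = (137 + 163)*(60/14) = 300*(60*(1/14)) = 300*(30/7) = 9000/7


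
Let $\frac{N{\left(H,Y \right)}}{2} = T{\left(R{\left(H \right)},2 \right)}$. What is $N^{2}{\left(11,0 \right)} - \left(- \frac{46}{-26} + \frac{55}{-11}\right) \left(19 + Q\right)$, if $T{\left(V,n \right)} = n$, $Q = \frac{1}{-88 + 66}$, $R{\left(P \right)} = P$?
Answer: $\frac{11045}{143} \approx 77.238$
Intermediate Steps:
$Q = - \frac{1}{22}$ ($Q = \frac{1}{-22} = - \frac{1}{22} \approx -0.045455$)
$N{\left(H,Y \right)} = 4$ ($N{\left(H,Y \right)} = 2 \cdot 2 = 4$)
$N^{2}{\left(11,0 \right)} - \left(- \frac{46}{-26} + \frac{55}{-11}\right) \left(19 + Q\right) = 4^{2} - \left(- \frac{46}{-26} + \frac{55}{-11}\right) \left(19 - \frac{1}{22}\right) = 16 - \left(\left(-46\right) \left(- \frac{1}{26}\right) + 55 \left(- \frac{1}{11}\right)\right) \frac{417}{22} = 16 - \left(\frac{23}{13} - 5\right) \frac{417}{22} = 16 - \left(- \frac{42}{13}\right) \frac{417}{22} = 16 - - \frac{8757}{143} = 16 + \frac{8757}{143} = \frac{11045}{143}$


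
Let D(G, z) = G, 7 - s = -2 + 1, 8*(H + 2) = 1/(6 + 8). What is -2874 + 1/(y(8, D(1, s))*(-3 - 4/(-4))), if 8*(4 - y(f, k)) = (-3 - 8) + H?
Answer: -14482534/5039 ≈ -2874.1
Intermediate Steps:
H = -223/112 (H = -2 + 1/(8*(6 + 8)) = -2 + (1/8)/14 = -2 + (1/8)*(1/14) = -2 + 1/112 = -223/112 ≈ -1.9911)
s = 8 (s = 7 - (-2 + 1) = 7 - 1*(-1) = 7 + 1 = 8)
y(f, k) = 5039/896 (y(f, k) = 4 - ((-3 - 8) - 223/112)/8 = 4 - (-11 - 223/112)/8 = 4 - 1/8*(-1455/112) = 4 + 1455/896 = 5039/896)
-2874 + 1/(y(8, D(1, s))*(-3 - 4/(-4))) = -2874 + 1/(5039*(-3 - 4/(-4))/896) = -2874 + 1/(5039*(-3 - 4*(-1)/4)/896) = -2874 + 1/(5039*(-3 - 1*(-1))/896) = -2874 + 1/(5039*(-3 + 1)/896) = -2874 + 1/((5039/896)*(-2)) = -2874 + 1/(-5039/448) = -2874 - 448/5039 = -14482534/5039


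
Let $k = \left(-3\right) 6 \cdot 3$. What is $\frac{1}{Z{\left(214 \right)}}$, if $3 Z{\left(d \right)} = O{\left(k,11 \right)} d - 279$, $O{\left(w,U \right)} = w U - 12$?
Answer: $- \frac{1}{43321} \approx -2.3083 \cdot 10^{-5}$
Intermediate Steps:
$k = -54$ ($k = \left(-18\right) 3 = -54$)
$O{\left(w,U \right)} = -12 + U w$ ($O{\left(w,U \right)} = U w - 12 = -12 + U w$)
$Z{\left(d \right)} = -93 - 202 d$ ($Z{\left(d \right)} = \frac{\left(-12 + 11 \left(-54\right)\right) d - 279}{3} = \frac{\left(-12 - 594\right) d - 279}{3} = \frac{- 606 d - 279}{3} = \frac{-279 - 606 d}{3} = -93 - 202 d$)
$\frac{1}{Z{\left(214 \right)}} = \frac{1}{-93 - 43228} = \frac{1}{-43321} = - \frac{1}{43321}$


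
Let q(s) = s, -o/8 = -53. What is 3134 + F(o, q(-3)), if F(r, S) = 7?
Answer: 3141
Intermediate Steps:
o = 424 (o = -8*(-53) = 424)
3134 + F(o, q(-3)) = 3134 + 7 = 3141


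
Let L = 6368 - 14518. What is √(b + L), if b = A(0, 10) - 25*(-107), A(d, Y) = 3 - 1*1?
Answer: I*√5473 ≈ 73.98*I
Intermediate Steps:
L = -8150
A(d, Y) = 2 (A(d, Y) = 3 - 1 = 2)
b = 2677 (b = 2 - 25*(-107) = 2 + 2675 = 2677)
√(b + L) = √(2677 - 8150) = √(-5473) = I*√5473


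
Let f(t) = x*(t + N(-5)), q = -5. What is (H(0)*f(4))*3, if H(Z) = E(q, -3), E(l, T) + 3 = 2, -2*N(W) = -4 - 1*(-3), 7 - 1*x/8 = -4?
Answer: -1188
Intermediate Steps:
x = 88 (x = 56 - 8*(-4) = 56 + 32 = 88)
N(W) = ½ (N(W) = -(-4 - 1*(-3))/2 = -(-4 + 3)/2 = -½*(-1) = ½)
E(l, T) = -1 (E(l, T) = -3 + 2 = -1)
f(t) = 44 + 88*t (f(t) = 88*(t + ½) = 88*(½ + t) = 44 + 88*t)
H(Z) = -1
(H(0)*f(4))*3 = -(44 + 88*4)*3 = -(44 + 352)*3 = -1*396*3 = -396*3 = -1188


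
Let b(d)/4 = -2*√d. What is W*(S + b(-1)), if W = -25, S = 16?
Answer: -400 + 200*I ≈ -400.0 + 200.0*I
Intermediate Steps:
b(d) = -8*√d (b(d) = 4*(-2*√d) = -8*√d)
W*(S + b(-1)) = -25*(16 - 8*I) = -400 + 200*I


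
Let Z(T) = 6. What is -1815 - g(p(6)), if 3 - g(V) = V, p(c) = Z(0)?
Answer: -1812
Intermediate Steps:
p(c) = 6
g(V) = 3 - V
-1815 - g(p(6)) = -1815 - (3 - 1*6) = -1815 - (3 - 6) = -1815 - 1*(-3) = -1815 + 3 = -1812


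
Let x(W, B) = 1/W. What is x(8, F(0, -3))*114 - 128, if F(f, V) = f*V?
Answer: -455/4 ≈ -113.75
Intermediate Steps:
F(f, V) = V*f
x(8, F(0, -3))*114 - 128 = 114/8 - 128 = (⅛)*114 - 128 = 57/4 - 128 = -455/4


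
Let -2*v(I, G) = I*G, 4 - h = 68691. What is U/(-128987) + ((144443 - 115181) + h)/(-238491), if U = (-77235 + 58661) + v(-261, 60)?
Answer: 7647659779/30762238617 ≈ 0.24861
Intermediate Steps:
h = -68687 (h = 4 - 1*68691 = 4 - 68691 = -68687)
v(I, G) = -G*I/2 (v(I, G) = -I*G/2 = -G*I/2)
U = -10744 (U = (-77235 + 58661) - 1/2*60*(-261) = -18574 + 7830 = -10744)
U/(-128987) + ((144443 - 115181) + h)/(-238491) = -10744/(-128987) + ((144443 - 115181) - 68687)/(-238491) = -10744*(-1/128987) + (29262 - 68687)*(-1/238491) = 10744/128987 - 39425*(-1/238491) = 10744/128987 + 39425/238491 = 7647659779/30762238617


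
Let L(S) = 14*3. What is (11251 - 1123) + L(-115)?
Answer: 10170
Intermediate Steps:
L(S) = 42
(11251 - 1123) + L(-115) = (11251 - 1123) + 42 = 10128 + 42 = 10170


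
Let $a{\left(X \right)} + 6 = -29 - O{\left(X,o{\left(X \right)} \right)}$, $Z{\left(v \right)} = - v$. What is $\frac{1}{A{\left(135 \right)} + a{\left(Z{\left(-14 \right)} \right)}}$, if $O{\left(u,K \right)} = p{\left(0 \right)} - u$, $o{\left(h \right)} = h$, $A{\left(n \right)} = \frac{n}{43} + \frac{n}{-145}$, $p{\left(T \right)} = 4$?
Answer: $- \frac{1247}{28421} \approx -0.043876$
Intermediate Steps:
$A{\left(n \right)} = \frac{102 n}{6235}$ ($A{\left(n \right)} = n \frac{1}{43} + n \left(- \frac{1}{145}\right) = \frac{n}{43} - \frac{n}{145} = \frac{102 n}{6235}$)
$O{\left(u,K \right)} = 4 - u$
$a{\left(X \right)} = -39 + X$ ($a{\left(X \right)} = -6 - \left(33 - X\right) = -6 + \left(-29 + \left(-4 + X\right)\right) = -6 + \left(-33 + X\right) = -39 + X$)
$\frac{1}{A{\left(135 \right)} + a{\left(Z{\left(-14 \right)} \right)}} = \frac{1}{\frac{102}{6235} \cdot 135 - 25} = \frac{1}{\frac{2754}{1247} + \left(-39 + 14\right)} = \frac{1}{\frac{2754}{1247} - 25} = \frac{1}{- \frac{28421}{1247}} = - \frac{1247}{28421}$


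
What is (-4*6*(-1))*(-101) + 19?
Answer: -2405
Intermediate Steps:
(-4*6*(-1))*(-101) + 19 = -24*(-1)*(-101) + 19 = 24*(-101) + 19 = -2424 + 19 = -2405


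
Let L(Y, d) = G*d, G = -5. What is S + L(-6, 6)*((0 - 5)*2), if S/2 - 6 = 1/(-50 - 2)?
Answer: 8111/26 ≈ 311.96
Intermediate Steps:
L(Y, d) = -5*d
S = 311/26 (S = 12 + 2/(-50 - 2) = 12 + 2/(-52) = 12 + 2*(-1/52) = 12 - 1/26 = 311/26 ≈ 11.962)
S + L(-6, 6)*((0 - 5)*2) = 311/26 + (-5*6)*((0 - 5)*2) = 311/26 - (-150)*2 = 311/26 - 30*(-10) = 311/26 + 300 = 8111/26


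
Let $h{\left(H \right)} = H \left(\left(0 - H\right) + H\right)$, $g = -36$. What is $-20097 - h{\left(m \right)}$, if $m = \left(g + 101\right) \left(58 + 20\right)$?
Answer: $-20097$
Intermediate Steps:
$m = 5070$ ($m = \left(-36 + 101\right) \left(58 + 20\right) = 65 \cdot 78 = 5070$)
$h{\left(H \right)} = 0$ ($h{\left(H \right)} = H \left(- H + H\right) = H 0 = 0$)
$-20097 - h{\left(m \right)} = -20097 - 0 = -20097 + 0 = -20097$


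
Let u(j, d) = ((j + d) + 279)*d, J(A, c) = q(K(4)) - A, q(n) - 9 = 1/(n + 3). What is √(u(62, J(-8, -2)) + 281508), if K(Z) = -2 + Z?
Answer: √7191726/5 ≈ 536.35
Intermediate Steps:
q(n) = 9 + 1/(3 + n) (q(n) = 9 + 1/(n + 3) = 9 + 1/(3 + n))
J(A, c) = 46/5 - A (J(A, c) = (28 + 9*(-2 + 4))/(3 + (-2 + 4)) - A = (28 + 9*2)/(3 + 2) - A = (28 + 18)/5 - A = (⅕)*46 - A = 46/5 - A)
u(j, d) = d*(279 + d + j) (u(j, d) = ((d + j) + 279)*d = (279 + d + j)*d = d*(279 + d + j))
√(u(62, J(-8, -2)) + 281508) = √((46/5 - 1*(-8))*(279 + (46/5 - 1*(-8)) + 62) + 281508) = √((46/5 + 8)*(279 + (46/5 + 8) + 62) + 281508) = √(86*(279 + 86/5 + 62)/5 + 281508) = √((86/5)*(1791/5) + 281508) = √(154026/25 + 281508) = √(7191726/25) = √7191726/5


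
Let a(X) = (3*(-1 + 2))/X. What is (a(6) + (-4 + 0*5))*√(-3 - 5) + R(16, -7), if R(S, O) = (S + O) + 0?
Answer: 9 - 7*I*√2 ≈ 9.0 - 9.8995*I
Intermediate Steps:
R(S, O) = O + S (R(S, O) = (O + S) + 0 = O + S)
a(X) = 3/X (a(X) = (3*1)/X = 3/X)
(a(6) + (-4 + 0*5))*√(-3 - 5) + R(16, -7) = (3/6 + (-4 + 0*5))*√(-3 - 5) + (-7 + 16) = (3*(⅙) + (-4 + 0))*√(-8) + 9 = (½ - 4)*(2*I*√2) + 9 = -7*I*√2 + 9 = 9 - 7*I*√2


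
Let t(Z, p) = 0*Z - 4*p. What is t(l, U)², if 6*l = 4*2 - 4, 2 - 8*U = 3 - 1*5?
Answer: 4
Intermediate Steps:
U = ½ (U = ¼ - (3 - 1*5)/8 = ¼ - (3 - 5)/8 = ¼ - ⅛*(-2) = ¼ + ¼ = ½ ≈ 0.50000)
l = ⅔ (l = (4*2 - 4)/6 = (8 - 4)/6 = (⅙)*4 = ⅔ ≈ 0.66667)
t(Z, p) = -4*p (t(Z, p) = 0 - 4*p = -4*p)
t(l, U)² = (-4*½)² = (-2)² = 4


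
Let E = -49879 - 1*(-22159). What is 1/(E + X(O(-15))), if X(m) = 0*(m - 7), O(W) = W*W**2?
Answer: -1/27720 ≈ -3.6075e-5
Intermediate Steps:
O(W) = W**3
E = -27720 (E = -49879 + 22159 = -27720)
X(m) = 0 (X(m) = 0*(-7 + m) = 0)
1/(E + X(O(-15))) = 1/(-27720 + 0) = 1/(-27720) = -1/27720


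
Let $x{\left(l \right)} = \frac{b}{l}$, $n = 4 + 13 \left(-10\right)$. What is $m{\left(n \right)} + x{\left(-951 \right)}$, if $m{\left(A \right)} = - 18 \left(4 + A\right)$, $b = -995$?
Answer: $\frac{2089391}{951} \approx 2197.0$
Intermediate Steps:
$n = -126$ ($n = 4 - 130 = -126$)
$m{\left(A \right)} = -72 - 18 A$
$x{\left(l \right)} = - \frac{995}{l}$
$m{\left(n \right)} + x{\left(-951 \right)} = \left(-72 - -2268\right) - \frac{995}{-951} = \left(-72 + 2268\right) - - \frac{995}{951} = 2196 + \frac{995}{951} = \frac{2089391}{951}$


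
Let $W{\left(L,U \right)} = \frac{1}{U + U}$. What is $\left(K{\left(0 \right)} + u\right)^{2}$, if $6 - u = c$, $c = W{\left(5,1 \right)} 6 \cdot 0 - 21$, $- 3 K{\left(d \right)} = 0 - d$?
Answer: $729$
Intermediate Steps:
$W{\left(L,U \right)} = \frac{1}{2 U}$
$K{\left(d \right)} = \frac{d}{3}$ ($K{\left(d \right)} = - \frac{0 - d}{3} = - \frac{\left(-1\right) d}{3} = \frac{d}{3}$)
$c = -21$ ($c = \frac{1}{2 \cdot 1} \cdot 6 \cdot 0 - 21 = \frac{1}{2} \cdot 1 \cdot 6 \cdot 0 - 21 = \frac{1}{2} \cdot 6 \cdot 0 - 21 = 3 \cdot 0 - 21 = 0 - 21 = -21$)
$u = 27$ ($u = 6 - -21 = 6 + 21 = 27$)
$\left(K{\left(0 \right)} + u\right)^{2} = \left(\frac{1}{3} \cdot 0 + 27\right)^{2} = \left(0 + 27\right)^{2} = 27^{2} = 729$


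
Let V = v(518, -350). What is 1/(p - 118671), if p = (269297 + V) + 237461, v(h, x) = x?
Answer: 1/387737 ≈ 2.5791e-6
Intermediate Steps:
V = -350
p = 506408 (p = (269297 - 350) + 237461 = 268947 + 237461 = 506408)
1/(p - 118671) = 1/(506408 - 118671) = 1/387737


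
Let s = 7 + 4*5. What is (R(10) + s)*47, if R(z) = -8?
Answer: 893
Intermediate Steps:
s = 27 (s = 7 + 20 = 27)
(R(10) + s)*47 = (-8 + 27)*47 = 19*47 = 893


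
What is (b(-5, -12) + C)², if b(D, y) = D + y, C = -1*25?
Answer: 1764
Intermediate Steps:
C = -25
(b(-5, -12) + C)² = ((-5 - 12) - 25)² = (-17 - 25)² = (-42)² = 1764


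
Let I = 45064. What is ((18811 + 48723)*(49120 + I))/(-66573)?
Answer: -6360622256/66573 ≈ -95544.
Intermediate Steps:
((18811 + 48723)*(49120 + I))/(-66573) = ((18811 + 48723)*(49120 + 45064))/(-66573) = (67534*94184)*(-1/66573) = 6360622256*(-1/66573) = -6360622256/66573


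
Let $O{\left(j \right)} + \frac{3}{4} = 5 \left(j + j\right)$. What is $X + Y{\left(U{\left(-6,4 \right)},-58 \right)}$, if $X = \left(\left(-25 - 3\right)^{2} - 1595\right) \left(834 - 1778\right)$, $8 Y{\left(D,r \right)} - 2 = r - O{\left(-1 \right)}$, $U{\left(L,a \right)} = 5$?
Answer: $\frac{24498507}{32} \approx 7.6558 \cdot 10^{5}$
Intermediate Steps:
$O{\left(j \right)} = - \frac{3}{4} + 10 j$ ($O{\left(j \right)} = - \frac{3}{4} + 5 \left(j + j\right) = - \frac{3}{4} + 5 \cdot 2 j = - \frac{3}{4} + 10 j$)
$Y{\left(D,r \right)} = \frac{51}{32} + \frac{r}{8}$ ($Y{\left(D,r \right)} = \frac{1}{4} + \frac{r - \left(- \frac{3}{4} + 10 \left(-1\right)\right)}{8} = \frac{1}{4} + \frac{r - \left(- \frac{3}{4} - 10\right)}{8} = \frac{1}{4} + \frac{r - - \frac{43}{4}}{8} = \frac{1}{4} + \frac{r + \frac{43}{4}}{8} = \frac{1}{4} + \frac{\frac{43}{4} + r}{8} = \frac{1}{4} + \left(\frac{43}{32} + \frac{r}{8}\right) = \frac{51}{32} + \frac{r}{8}$)
$X = 765584$ ($X = \left(\left(-28\right)^{2} - 1595\right) \left(-944\right) = \left(784 - 1595\right) \left(-944\right) = \left(-811\right) \left(-944\right) = 765584$)
$X + Y{\left(U{\left(-6,4 \right)},-58 \right)} = 765584 + \left(\frac{51}{32} + \frac{1}{8} \left(-58\right)\right) = 765584 + \left(\frac{51}{32} - \frac{29}{4}\right) = 765584 - \frac{181}{32} = \frac{24498507}{32}$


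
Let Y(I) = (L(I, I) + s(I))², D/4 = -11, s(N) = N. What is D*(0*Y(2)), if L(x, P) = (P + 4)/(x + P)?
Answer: 0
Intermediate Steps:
L(x, P) = (4 + P)/(P + x)
D = -44 (D = 4*(-11) = -44)
Y(I) = (I + (4 + I)/(2*I))² (Y(I) = ((4 + I)/(I + I) + I)² = ((4 + I)/((2*I)) + I)² = ((1/(2*I))*(4 + I) + I)² = ((4 + I)/(2*I) + I)² = (I + (4 + I)/(2*I))²)
D*(0*Y(2)) = -0*(¼)*(4 + 2 + 2*2²)²/2² = -0*(¼)*(¼)*(4 + 2 + 2*4)² = -0*(¼)*(¼)*(4 + 2 + 8)² = -0*(¼)*(¼)*14² = -0*(¼)*(¼)*196 = -0*49/4 = -44*0 = 0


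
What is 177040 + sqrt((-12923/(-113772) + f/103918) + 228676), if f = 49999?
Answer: 177040 + sqrt(1997809520810855418449403)/2955739674 ≈ 1.7752e+5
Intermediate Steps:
177040 + sqrt((-12923/(-113772) + f/103918) + 228676) = 177040 + sqrt((-12923/(-113772) + 49999/103918) + 228676) = 177040 + sqrt((-12923*(-1/113772) + 49999*(1/103918)) + 228676) = 177040 + sqrt((12923/113772 + 49999/103918) + 228676) = 177040 + sqrt(3515709271/5911479348 + 228676) = 177040 + sqrt(1351816967092519/5911479348) = 177040 + sqrt(1997809520810855418449403)/2955739674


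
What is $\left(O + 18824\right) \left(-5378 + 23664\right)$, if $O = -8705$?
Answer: $185036034$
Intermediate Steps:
$\left(O + 18824\right) \left(-5378 + 23664\right) = \left(-8705 + 18824\right) \left(-5378 + 23664\right) = 10119 \cdot 18286 = 185036034$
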